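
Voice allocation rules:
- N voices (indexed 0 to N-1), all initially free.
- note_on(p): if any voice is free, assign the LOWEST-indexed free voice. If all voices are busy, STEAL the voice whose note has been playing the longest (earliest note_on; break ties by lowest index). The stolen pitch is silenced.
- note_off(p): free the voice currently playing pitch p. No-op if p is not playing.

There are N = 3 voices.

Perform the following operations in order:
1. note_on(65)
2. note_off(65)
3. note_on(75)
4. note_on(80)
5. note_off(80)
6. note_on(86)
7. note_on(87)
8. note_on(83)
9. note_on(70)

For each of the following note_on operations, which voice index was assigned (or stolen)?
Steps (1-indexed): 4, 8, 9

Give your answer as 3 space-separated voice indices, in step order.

Answer: 1 0 1

Derivation:
Op 1: note_on(65): voice 0 is free -> assigned | voices=[65 - -]
Op 2: note_off(65): free voice 0 | voices=[- - -]
Op 3: note_on(75): voice 0 is free -> assigned | voices=[75 - -]
Op 4: note_on(80): voice 1 is free -> assigned | voices=[75 80 -]
Op 5: note_off(80): free voice 1 | voices=[75 - -]
Op 6: note_on(86): voice 1 is free -> assigned | voices=[75 86 -]
Op 7: note_on(87): voice 2 is free -> assigned | voices=[75 86 87]
Op 8: note_on(83): all voices busy, STEAL voice 0 (pitch 75, oldest) -> assign | voices=[83 86 87]
Op 9: note_on(70): all voices busy, STEAL voice 1 (pitch 86, oldest) -> assign | voices=[83 70 87]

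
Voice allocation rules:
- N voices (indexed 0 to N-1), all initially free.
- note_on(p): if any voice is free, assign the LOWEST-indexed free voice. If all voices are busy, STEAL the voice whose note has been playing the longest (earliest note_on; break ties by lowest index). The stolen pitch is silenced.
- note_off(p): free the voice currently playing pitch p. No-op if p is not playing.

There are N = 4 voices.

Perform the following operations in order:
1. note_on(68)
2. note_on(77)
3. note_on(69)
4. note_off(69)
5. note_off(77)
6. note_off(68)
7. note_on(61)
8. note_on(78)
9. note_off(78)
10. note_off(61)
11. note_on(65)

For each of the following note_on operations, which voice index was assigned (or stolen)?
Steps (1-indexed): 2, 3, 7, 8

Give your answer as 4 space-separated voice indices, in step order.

Op 1: note_on(68): voice 0 is free -> assigned | voices=[68 - - -]
Op 2: note_on(77): voice 1 is free -> assigned | voices=[68 77 - -]
Op 3: note_on(69): voice 2 is free -> assigned | voices=[68 77 69 -]
Op 4: note_off(69): free voice 2 | voices=[68 77 - -]
Op 5: note_off(77): free voice 1 | voices=[68 - - -]
Op 6: note_off(68): free voice 0 | voices=[- - - -]
Op 7: note_on(61): voice 0 is free -> assigned | voices=[61 - - -]
Op 8: note_on(78): voice 1 is free -> assigned | voices=[61 78 - -]
Op 9: note_off(78): free voice 1 | voices=[61 - - -]
Op 10: note_off(61): free voice 0 | voices=[- - - -]
Op 11: note_on(65): voice 0 is free -> assigned | voices=[65 - - -]

Answer: 1 2 0 1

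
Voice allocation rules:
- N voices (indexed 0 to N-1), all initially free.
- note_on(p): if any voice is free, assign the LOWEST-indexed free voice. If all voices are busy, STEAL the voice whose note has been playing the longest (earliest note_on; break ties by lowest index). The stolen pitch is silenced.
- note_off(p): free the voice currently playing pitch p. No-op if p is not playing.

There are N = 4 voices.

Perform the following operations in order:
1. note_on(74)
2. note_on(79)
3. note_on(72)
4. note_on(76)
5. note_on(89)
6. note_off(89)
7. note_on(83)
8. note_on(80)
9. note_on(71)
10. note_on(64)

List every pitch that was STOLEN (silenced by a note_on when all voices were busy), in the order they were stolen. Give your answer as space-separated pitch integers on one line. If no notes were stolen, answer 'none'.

Answer: 74 79 72 76

Derivation:
Op 1: note_on(74): voice 0 is free -> assigned | voices=[74 - - -]
Op 2: note_on(79): voice 1 is free -> assigned | voices=[74 79 - -]
Op 3: note_on(72): voice 2 is free -> assigned | voices=[74 79 72 -]
Op 4: note_on(76): voice 3 is free -> assigned | voices=[74 79 72 76]
Op 5: note_on(89): all voices busy, STEAL voice 0 (pitch 74, oldest) -> assign | voices=[89 79 72 76]
Op 6: note_off(89): free voice 0 | voices=[- 79 72 76]
Op 7: note_on(83): voice 0 is free -> assigned | voices=[83 79 72 76]
Op 8: note_on(80): all voices busy, STEAL voice 1 (pitch 79, oldest) -> assign | voices=[83 80 72 76]
Op 9: note_on(71): all voices busy, STEAL voice 2 (pitch 72, oldest) -> assign | voices=[83 80 71 76]
Op 10: note_on(64): all voices busy, STEAL voice 3 (pitch 76, oldest) -> assign | voices=[83 80 71 64]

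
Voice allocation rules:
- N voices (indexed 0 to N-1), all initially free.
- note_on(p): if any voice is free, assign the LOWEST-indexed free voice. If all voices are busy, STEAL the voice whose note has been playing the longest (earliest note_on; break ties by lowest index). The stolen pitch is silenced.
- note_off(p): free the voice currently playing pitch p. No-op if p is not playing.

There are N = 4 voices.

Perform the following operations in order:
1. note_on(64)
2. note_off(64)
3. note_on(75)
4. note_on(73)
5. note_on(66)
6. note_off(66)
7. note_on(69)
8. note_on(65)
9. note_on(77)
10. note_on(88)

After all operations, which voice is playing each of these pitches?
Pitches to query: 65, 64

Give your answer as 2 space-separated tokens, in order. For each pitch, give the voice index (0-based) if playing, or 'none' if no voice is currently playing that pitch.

Answer: 3 none

Derivation:
Op 1: note_on(64): voice 0 is free -> assigned | voices=[64 - - -]
Op 2: note_off(64): free voice 0 | voices=[- - - -]
Op 3: note_on(75): voice 0 is free -> assigned | voices=[75 - - -]
Op 4: note_on(73): voice 1 is free -> assigned | voices=[75 73 - -]
Op 5: note_on(66): voice 2 is free -> assigned | voices=[75 73 66 -]
Op 6: note_off(66): free voice 2 | voices=[75 73 - -]
Op 7: note_on(69): voice 2 is free -> assigned | voices=[75 73 69 -]
Op 8: note_on(65): voice 3 is free -> assigned | voices=[75 73 69 65]
Op 9: note_on(77): all voices busy, STEAL voice 0 (pitch 75, oldest) -> assign | voices=[77 73 69 65]
Op 10: note_on(88): all voices busy, STEAL voice 1 (pitch 73, oldest) -> assign | voices=[77 88 69 65]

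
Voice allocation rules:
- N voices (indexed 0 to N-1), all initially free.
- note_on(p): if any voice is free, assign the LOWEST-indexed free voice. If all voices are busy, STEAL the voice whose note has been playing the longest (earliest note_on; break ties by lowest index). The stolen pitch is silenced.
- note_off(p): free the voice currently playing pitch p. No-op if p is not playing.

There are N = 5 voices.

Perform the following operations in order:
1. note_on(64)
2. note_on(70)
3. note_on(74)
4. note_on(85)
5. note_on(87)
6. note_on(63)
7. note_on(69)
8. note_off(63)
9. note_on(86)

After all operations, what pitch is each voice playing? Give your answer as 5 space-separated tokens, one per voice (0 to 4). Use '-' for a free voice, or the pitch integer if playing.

Op 1: note_on(64): voice 0 is free -> assigned | voices=[64 - - - -]
Op 2: note_on(70): voice 1 is free -> assigned | voices=[64 70 - - -]
Op 3: note_on(74): voice 2 is free -> assigned | voices=[64 70 74 - -]
Op 4: note_on(85): voice 3 is free -> assigned | voices=[64 70 74 85 -]
Op 5: note_on(87): voice 4 is free -> assigned | voices=[64 70 74 85 87]
Op 6: note_on(63): all voices busy, STEAL voice 0 (pitch 64, oldest) -> assign | voices=[63 70 74 85 87]
Op 7: note_on(69): all voices busy, STEAL voice 1 (pitch 70, oldest) -> assign | voices=[63 69 74 85 87]
Op 8: note_off(63): free voice 0 | voices=[- 69 74 85 87]
Op 9: note_on(86): voice 0 is free -> assigned | voices=[86 69 74 85 87]

Answer: 86 69 74 85 87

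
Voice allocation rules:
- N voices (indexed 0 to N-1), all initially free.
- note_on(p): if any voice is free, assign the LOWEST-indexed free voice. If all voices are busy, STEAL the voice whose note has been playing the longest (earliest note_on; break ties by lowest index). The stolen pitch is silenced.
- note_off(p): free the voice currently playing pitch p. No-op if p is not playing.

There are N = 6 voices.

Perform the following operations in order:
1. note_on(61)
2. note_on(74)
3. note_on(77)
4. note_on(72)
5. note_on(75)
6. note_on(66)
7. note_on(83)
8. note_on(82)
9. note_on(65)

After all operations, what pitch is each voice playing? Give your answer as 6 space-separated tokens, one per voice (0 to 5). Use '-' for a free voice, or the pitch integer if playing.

Op 1: note_on(61): voice 0 is free -> assigned | voices=[61 - - - - -]
Op 2: note_on(74): voice 1 is free -> assigned | voices=[61 74 - - - -]
Op 3: note_on(77): voice 2 is free -> assigned | voices=[61 74 77 - - -]
Op 4: note_on(72): voice 3 is free -> assigned | voices=[61 74 77 72 - -]
Op 5: note_on(75): voice 4 is free -> assigned | voices=[61 74 77 72 75 -]
Op 6: note_on(66): voice 5 is free -> assigned | voices=[61 74 77 72 75 66]
Op 7: note_on(83): all voices busy, STEAL voice 0 (pitch 61, oldest) -> assign | voices=[83 74 77 72 75 66]
Op 8: note_on(82): all voices busy, STEAL voice 1 (pitch 74, oldest) -> assign | voices=[83 82 77 72 75 66]
Op 9: note_on(65): all voices busy, STEAL voice 2 (pitch 77, oldest) -> assign | voices=[83 82 65 72 75 66]

Answer: 83 82 65 72 75 66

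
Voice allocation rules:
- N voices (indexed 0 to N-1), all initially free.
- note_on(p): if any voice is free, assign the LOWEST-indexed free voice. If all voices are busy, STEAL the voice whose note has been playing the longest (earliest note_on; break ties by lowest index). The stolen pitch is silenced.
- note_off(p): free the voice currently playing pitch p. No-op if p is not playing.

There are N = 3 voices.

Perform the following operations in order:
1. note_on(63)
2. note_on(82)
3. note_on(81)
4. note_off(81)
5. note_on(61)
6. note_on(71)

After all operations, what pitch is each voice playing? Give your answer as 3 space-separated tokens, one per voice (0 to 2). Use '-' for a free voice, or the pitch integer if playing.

Answer: 71 82 61

Derivation:
Op 1: note_on(63): voice 0 is free -> assigned | voices=[63 - -]
Op 2: note_on(82): voice 1 is free -> assigned | voices=[63 82 -]
Op 3: note_on(81): voice 2 is free -> assigned | voices=[63 82 81]
Op 4: note_off(81): free voice 2 | voices=[63 82 -]
Op 5: note_on(61): voice 2 is free -> assigned | voices=[63 82 61]
Op 6: note_on(71): all voices busy, STEAL voice 0 (pitch 63, oldest) -> assign | voices=[71 82 61]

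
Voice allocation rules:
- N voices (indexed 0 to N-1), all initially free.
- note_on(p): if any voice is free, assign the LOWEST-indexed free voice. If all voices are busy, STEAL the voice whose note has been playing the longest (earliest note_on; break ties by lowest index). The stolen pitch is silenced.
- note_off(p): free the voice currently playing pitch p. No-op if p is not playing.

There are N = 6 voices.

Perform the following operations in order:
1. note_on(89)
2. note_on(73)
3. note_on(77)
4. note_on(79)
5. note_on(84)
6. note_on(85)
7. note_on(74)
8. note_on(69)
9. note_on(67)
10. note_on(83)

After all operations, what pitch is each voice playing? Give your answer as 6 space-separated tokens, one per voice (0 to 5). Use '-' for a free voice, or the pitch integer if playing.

Op 1: note_on(89): voice 0 is free -> assigned | voices=[89 - - - - -]
Op 2: note_on(73): voice 1 is free -> assigned | voices=[89 73 - - - -]
Op 3: note_on(77): voice 2 is free -> assigned | voices=[89 73 77 - - -]
Op 4: note_on(79): voice 3 is free -> assigned | voices=[89 73 77 79 - -]
Op 5: note_on(84): voice 4 is free -> assigned | voices=[89 73 77 79 84 -]
Op 6: note_on(85): voice 5 is free -> assigned | voices=[89 73 77 79 84 85]
Op 7: note_on(74): all voices busy, STEAL voice 0 (pitch 89, oldest) -> assign | voices=[74 73 77 79 84 85]
Op 8: note_on(69): all voices busy, STEAL voice 1 (pitch 73, oldest) -> assign | voices=[74 69 77 79 84 85]
Op 9: note_on(67): all voices busy, STEAL voice 2 (pitch 77, oldest) -> assign | voices=[74 69 67 79 84 85]
Op 10: note_on(83): all voices busy, STEAL voice 3 (pitch 79, oldest) -> assign | voices=[74 69 67 83 84 85]

Answer: 74 69 67 83 84 85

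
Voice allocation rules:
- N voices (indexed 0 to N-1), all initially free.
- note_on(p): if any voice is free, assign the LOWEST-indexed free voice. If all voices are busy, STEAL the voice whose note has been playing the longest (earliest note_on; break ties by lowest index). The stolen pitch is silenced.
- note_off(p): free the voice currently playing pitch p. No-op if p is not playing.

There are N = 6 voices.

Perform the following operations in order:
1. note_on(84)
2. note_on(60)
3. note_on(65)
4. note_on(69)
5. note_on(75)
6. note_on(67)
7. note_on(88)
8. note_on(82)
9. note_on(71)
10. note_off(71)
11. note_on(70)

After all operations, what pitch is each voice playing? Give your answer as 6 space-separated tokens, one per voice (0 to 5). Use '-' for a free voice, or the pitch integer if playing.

Answer: 88 82 70 69 75 67

Derivation:
Op 1: note_on(84): voice 0 is free -> assigned | voices=[84 - - - - -]
Op 2: note_on(60): voice 1 is free -> assigned | voices=[84 60 - - - -]
Op 3: note_on(65): voice 2 is free -> assigned | voices=[84 60 65 - - -]
Op 4: note_on(69): voice 3 is free -> assigned | voices=[84 60 65 69 - -]
Op 5: note_on(75): voice 4 is free -> assigned | voices=[84 60 65 69 75 -]
Op 6: note_on(67): voice 5 is free -> assigned | voices=[84 60 65 69 75 67]
Op 7: note_on(88): all voices busy, STEAL voice 0 (pitch 84, oldest) -> assign | voices=[88 60 65 69 75 67]
Op 8: note_on(82): all voices busy, STEAL voice 1 (pitch 60, oldest) -> assign | voices=[88 82 65 69 75 67]
Op 9: note_on(71): all voices busy, STEAL voice 2 (pitch 65, oldest) -> assign | voices=[88 82 71 69 75 67]
Op 10: note_off(71): free voice 2 | voices=[88 82 - 69 75 67]
Op 11: note_on(70): voice 2 is free -> assigned | voices=[88 82 70 69 75 67]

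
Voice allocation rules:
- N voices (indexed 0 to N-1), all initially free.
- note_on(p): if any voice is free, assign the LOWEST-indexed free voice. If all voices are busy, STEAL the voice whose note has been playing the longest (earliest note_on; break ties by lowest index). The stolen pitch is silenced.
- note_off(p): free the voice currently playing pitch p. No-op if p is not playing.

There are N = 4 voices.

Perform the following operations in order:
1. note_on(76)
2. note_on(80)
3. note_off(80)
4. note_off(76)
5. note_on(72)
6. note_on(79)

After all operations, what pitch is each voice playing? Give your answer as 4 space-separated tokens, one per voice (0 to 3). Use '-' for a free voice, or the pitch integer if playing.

Answer: 72 79 - -

Derivation:
Op 1: note_on(76): voice 0 is free -> assigned | voices=[76 - - -]
Op 2: note_on(80): voice 1 is free -> assigned | voices=[76 80 - -]
Op 3: note_off(80): free voice 1 | voices=[76 - - -]
Op 4: note_off(76): free voice 0 | voices=[- - - -]
Op 5: note_on(72): voice 0 is free -> assigned | voices=[72 - - -]
Op 6: note_on(79): voice 1 is free -> assigned | voices=[72 79 - -]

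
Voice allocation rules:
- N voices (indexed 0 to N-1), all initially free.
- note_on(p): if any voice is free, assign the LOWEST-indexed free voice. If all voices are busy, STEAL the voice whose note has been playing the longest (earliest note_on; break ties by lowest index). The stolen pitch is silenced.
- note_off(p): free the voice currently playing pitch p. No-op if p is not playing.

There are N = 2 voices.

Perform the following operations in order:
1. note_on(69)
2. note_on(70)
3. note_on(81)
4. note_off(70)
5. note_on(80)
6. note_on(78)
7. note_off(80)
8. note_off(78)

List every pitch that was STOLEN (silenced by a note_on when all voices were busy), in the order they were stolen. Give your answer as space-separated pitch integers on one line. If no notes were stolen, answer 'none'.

Answer: 69 81

Derivation:
Op 1: note_on(69): voice 0 is free -> assigned | voices=[69 -]
Op 2: note_on(70): voice 1 is free -> assigned | voices=[69 70]
Op 3: note_on(81): all voices busy, STEAL voice 0 (pitch 69, oldest) -> assign | voices=[81 70]
Op 4: note_off(70): free voice 1 | voices=[81 -]
Op 5: note_on(80): voice 1 is free -> assigned | voices=[81 80]
Op 6: note_on(78): all voices busy, STEAL voice 0 (pitch 81, oldest) -> assign | voices=[78 80]
Op 7: note_off(80): free voice 1 | voices=[78 -]
Op 8: note_off(78): free voice 0 | voices=[- -]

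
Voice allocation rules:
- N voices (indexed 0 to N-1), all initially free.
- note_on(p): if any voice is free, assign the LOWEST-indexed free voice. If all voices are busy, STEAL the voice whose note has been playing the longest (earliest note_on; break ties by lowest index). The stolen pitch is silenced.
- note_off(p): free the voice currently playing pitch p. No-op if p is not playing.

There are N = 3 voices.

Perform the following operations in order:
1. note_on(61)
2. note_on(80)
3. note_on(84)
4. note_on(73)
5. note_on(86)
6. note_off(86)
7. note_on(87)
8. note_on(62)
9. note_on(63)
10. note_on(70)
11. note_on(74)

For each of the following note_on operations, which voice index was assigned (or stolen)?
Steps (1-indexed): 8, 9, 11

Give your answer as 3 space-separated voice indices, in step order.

Op 1: note_on(61): voice 0 is free -> assigned | voices=[61 - -]
Op 2: note_on(80): voice 1 is free -> assigned | voices=[61 80 -]
Op 3: note_on(84): voice 2 is free -> assigned | voices=[61 80 84]
Op 4: note_on(73): all voices busy, STEAL voice 0 (pitch 61, oldest) -> assign | voices=[73 80 84]
Op 5: note_on(86): all voices busy, STEAL voice 1 (pitch 80, oldest) -> assign | voices=[73 86 84]
Op 6: note_off(86): free voice 1 | voices=[73 - 84]
Op 7: note_on(87): voice 1 is free -> assigned | voices=[73 87 84]
Op 8: note_on(62): all voices busy, STEAL voice 2 (pitch 84, oldest) -> assign | voices=[73 87 62]
Op 9: note_on(63): all voices busy, STEAL voice 0 (pitch 73, oldest) -> assign | voices=[63 87 62]
Op 10: note_on(70): all voices busy, STEAL voice 1 (pitch 87, oldest) -> assign | voices=[63 70 62]
Op 11: note_on(74): all voices busy, STEAL voice 2 (pitch 62, oldest) -> assign | voices=[63 70 74]

Answer: 2 0 2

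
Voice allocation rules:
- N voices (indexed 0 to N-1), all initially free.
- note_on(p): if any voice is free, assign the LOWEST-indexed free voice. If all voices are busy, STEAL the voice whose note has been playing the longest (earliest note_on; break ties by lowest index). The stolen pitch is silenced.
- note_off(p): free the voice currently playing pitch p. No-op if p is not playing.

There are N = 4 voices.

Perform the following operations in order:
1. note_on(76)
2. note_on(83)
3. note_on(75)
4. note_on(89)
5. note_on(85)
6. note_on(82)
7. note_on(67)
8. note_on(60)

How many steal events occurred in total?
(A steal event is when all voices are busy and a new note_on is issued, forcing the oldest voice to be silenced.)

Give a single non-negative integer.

Answer: 4

Derivation:
Op 1: note_on(76): voice 0 is free -> assigned | voices=[76 - - -]
Op 2: note_on(83): voice 1 is free -> assigned | voices=[76 83 - -]
Op 3: note_on(75): voice 2 is free -> assigned | voices=[76 83 75 -]
Op 4: note_on(89): voice 3 is free -> assigned | voices=[76 83 75 89]
Op 5: note_on(85): all voices busy, STEAL voice 0 (pitch 76, oldest) -> assign | voices=[85 83 75 89]
Op 6: note_on(82): all voices busy, STEAL voice 1 (pitch 83, oldest) -> assign | voices=[85 82 75 89]
Op 7: note_on(67): all voices busy, STEAL voice 2 (pitch 75, oldest) -> assign | voices=[85 82 67 89]
Op 8: note_on(60): all voices busy, STEAL voice 3 (pitch 89, oldest) -> assign | voices=[85 82 67 60]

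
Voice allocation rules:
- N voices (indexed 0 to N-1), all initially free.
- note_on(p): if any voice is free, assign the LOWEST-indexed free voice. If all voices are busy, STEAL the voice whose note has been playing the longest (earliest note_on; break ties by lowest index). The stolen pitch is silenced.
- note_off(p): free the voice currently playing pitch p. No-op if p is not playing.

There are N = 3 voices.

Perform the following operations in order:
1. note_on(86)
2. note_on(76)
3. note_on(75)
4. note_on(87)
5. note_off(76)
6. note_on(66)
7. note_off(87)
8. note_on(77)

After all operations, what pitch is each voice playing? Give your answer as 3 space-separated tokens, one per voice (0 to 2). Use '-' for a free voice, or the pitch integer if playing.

Op 1: note_on(86): voice 0 is free -> assigned | voices=[86 - -]
Op 2: note_on(76): voice 1 is free -> assigned | voices=[86 76 -]
Op 3: note_on(75): voice 2 is free -> assigned | voices=[86 76 75]
Op 4: note_on(87): all voices busy, STEAL voice 0 (pitch 86, oldest) -> assign | voices=[87 76 75]
Op 5: note_off(76): free voice 1 | voices=[87 - 75]
Op 6: note_on(66): voice 1 is free -> assigned | voices=[87 66 75]
Op 7: note_off(87): free voice 0 | voices=[- 66 75]
Op 8: note_on(77): voice 0 is free -> assigned | voices=[77 66 75]

Answer: 77 66 75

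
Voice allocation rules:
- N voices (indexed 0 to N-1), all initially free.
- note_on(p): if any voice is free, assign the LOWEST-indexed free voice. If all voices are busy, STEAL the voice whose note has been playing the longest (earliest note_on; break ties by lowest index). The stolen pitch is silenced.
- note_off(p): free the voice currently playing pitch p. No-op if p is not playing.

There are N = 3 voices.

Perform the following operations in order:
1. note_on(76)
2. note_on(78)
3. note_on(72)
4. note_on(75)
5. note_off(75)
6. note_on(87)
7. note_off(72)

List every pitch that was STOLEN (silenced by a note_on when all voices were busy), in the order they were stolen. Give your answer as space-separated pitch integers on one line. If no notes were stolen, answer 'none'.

Op 1: note_on(76): voice 0 is free -> assigned | voices=[76 - -]
Op 2: note_on(78): voice 1 is free -> assigned | voices=[76 78 -]
Op 3: note_on(72): voice 2 is free -> assigned | voices=[76 78 72]
Op 4: note_on(75): all voices busy, STEAL voice 0 (pitch 76, oldest) -> assign | voices=[75 78 72]
Op 5: note_off(75): free voice 0 | voices=[- 78 72]
Op 6: note_on(87): voice 0 is free -> assigned | voices=[87 78 72]
Op 7: note_off(72): free voice 2 | voices=[87 78 -]

Answer: 76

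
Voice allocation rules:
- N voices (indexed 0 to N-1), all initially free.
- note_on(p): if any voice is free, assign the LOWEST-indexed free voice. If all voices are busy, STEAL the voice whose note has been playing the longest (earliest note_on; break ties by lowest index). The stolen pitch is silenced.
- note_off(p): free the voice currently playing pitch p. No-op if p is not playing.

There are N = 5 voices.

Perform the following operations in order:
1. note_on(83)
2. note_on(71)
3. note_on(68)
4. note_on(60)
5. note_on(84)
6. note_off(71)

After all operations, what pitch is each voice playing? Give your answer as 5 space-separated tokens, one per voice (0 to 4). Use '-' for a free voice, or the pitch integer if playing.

Answer: 83 - 68 60 84

Derivation:
Op 1: note_on(83): voice 0 is free -> assigned | voices=[83 - - - -]
Op 2: note_on(71): voice 1 is free -> assigned | voices=[83 71 - - -]
Op 3: note_on(68): voice 2 is free -> assigned | voices=[83 71 68 - -]
Op 4: note_on(60): voice 3 is free -> assigned | voices=[83 71 68 60 -]
Op 5: note_on(84): voice 4 is free -> assigned | voices=[83 71 68 60 84]
Op 6: note_off(71): free voice 1 | voices=[83 - 68 60 84]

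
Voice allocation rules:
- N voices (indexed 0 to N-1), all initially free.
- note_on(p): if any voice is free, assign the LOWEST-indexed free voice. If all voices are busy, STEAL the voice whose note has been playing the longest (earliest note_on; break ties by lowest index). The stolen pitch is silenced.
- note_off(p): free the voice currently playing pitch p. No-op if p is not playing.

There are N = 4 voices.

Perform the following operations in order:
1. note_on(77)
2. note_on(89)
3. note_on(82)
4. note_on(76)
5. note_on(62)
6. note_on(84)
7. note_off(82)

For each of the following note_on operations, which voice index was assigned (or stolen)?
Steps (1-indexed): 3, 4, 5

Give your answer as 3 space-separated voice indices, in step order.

Op 1: note_on(77): voice 0 is free -> assigned | voices=[77 - - -]
Op 2: note_on(89): voice 1 is free -> assigned | voices=[77 89 - -]
Op 3: note_on(82): voice 2 is free -> assigned | voices=[77 89 82 -]
Op 4: note_on(76): voice 3 is free -> assigned | voices=[77 89 82 76]
Op 5: note_on(62): all voices busy, STEAL voice 0 (pitch 77, oldest) -> assign | voices=[62 89 82 76]
Op 6: note_on(84): all voices busy, STEAL voice 1 (pitch 89, oldest) -> assign | voices=[62 84 82 76]
Op 7: note_off(82): free voice 2 | voices=[62 84 - 76]

Answer: 2 3 0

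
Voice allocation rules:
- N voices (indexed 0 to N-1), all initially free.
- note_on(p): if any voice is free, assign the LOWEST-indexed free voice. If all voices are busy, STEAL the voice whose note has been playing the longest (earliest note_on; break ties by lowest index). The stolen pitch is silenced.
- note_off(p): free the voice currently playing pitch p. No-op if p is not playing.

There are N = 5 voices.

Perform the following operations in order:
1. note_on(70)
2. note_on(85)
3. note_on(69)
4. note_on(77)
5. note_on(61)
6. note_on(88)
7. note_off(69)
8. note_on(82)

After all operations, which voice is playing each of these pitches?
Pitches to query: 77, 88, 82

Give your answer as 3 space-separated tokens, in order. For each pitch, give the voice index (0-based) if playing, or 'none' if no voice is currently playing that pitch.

Op 1: note_on(70): voice 0 is free -> assigned | voices=[70 - - - -]
Op 2: note_on(85): voice 1 is free -> assigned | voices=[70 85 - - -]
Op 3: note_on(69): voice 2 is free -> assigned | voices=[70 85 69 - -]
Op 4: note_on(77): voice 3 is free -> assigned | voices=[70 85 69 77 -]
Op 5: note_on(61): voice 4 is free -> assigned | voices=[70 85 69 77 61]
Op 6: note_on(88): all voices busy, STEAL voice 0 (pitch 70, oldest) -> assign | voices=[88 85 69 77 61]
Op 7: note_off(69): free voice 2 | voices=[88 85 - 77 61]
Op 8: note_on(82): voice 2 is free -> assigned | voices=[88 85 82 77 61]

Answer: 3 0 2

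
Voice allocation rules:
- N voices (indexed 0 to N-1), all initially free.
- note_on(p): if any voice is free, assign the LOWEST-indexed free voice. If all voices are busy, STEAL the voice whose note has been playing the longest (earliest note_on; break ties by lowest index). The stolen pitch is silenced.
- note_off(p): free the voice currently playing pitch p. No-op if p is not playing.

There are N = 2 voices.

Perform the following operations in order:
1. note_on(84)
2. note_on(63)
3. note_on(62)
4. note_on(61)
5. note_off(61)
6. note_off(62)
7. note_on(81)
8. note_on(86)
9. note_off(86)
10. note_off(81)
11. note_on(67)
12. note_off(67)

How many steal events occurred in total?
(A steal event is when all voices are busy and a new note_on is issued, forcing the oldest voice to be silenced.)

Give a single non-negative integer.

Answer: 2

Derivation:
Op 1: note_on(84): voice 0 is free -> assigned | voices=[84 -]
Op 2: note_on(63): voice 1 is free -> assigned | voices=[84 63]
Op 3: note_on(62): all voices busy, STEAL voice 0 (pitch 84, oldest) -> assign | voices=[62 63]
Op 4: note_on(61): all voices busy, STEAL voice 1 (pitch 63, oldest) -> assign | voices=[62 61]
Op 5: note_off(61): free voice 1 | voices=[62 -]
Op 6: note_off(62): free voice 0 | voices=[- -]
Op 7: note_on(81): voice 0 is free -> assigned | voices=[81 -]
Op 8: note_on(86): voice 1 is free -> assigned | voices=[81 86]
Op 9: note_off(86): free voice 1 | voices=[81 -]
Op 10: note_off(81): free voice 0 | voices=[- -]
Op 11: note_on(67): voice 0 is free -> assigned | voices=[67 -]
Op 12: note_off(67): free voice 0 | voices=[- -]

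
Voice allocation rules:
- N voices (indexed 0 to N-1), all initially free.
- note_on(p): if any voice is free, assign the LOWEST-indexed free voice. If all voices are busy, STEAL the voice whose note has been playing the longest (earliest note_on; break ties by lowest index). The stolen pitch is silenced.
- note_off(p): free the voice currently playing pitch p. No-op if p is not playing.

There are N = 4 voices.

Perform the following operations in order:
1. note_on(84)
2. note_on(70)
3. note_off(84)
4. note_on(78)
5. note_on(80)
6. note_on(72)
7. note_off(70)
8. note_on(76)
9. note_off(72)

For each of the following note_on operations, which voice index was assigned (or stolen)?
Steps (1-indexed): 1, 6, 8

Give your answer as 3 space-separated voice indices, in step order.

Op 1: note_on(84): voice 0 is free -> assigned | voices=[84 - - -]
Op 2: note_on(70): voice 1 is free -> assigned | voices=[84 70 - -]
Op 3: note_off(84): free voice 0 | voices=[- 70 - -]
Op 4: note_on(78): voice 0 is free -> assigned | voices=[78 70 - -]
Op 5: note_on(80): voice 2 is free -> assigned | voices=[78 70 80 -]
Op 6: note_on(72): voice 3 is free -> assigned | voices=[78 70 80 72]
Op 7: note_off(70): free voice 1 | voices=[78 - 80 72]
Op 8: note_on(76): voice 1 is free -> assigned | voices=[78 76 80 72]
Op 9: note_off(72): free voice 3 | voices=[78 76 80 -]

Answer: 0 3 1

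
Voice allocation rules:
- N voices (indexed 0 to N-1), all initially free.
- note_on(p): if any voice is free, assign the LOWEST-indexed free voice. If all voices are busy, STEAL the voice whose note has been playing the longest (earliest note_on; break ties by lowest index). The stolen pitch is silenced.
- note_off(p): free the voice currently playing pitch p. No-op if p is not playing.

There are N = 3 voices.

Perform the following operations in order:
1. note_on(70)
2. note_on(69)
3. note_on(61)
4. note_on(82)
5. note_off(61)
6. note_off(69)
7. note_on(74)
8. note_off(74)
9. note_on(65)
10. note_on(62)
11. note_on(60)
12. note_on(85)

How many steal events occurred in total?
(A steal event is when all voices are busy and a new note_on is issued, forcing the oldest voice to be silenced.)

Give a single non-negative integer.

Answer: 3

Derivation:
Op 1: note_on(70): voice 0 is free -> assigned | voices=[70 - -]
Op 2: note_on(69): voice 1 is free -> assigned | voices=[70 69 -]
Op 3: note_on(61): voice 2 is free -> assigned | voices=[70 69 61]
Op 4: note_on(82): all voices busy, STEAL voice 0 (pitch 70, oldest) -> assign | voices=[82 69 61]
Op 5: note_off(61): free voice 2 | voices=[82 69 -]
Op 6: note_off(69): free voice 1 | voices=[82 - -]
Op 7: note_on(74): voice 1 is free -> assigned | voices=[82 74 -]
Op 8: note_off(74): free voice 1 | voices=[82 - -]
Op 9: note_on(65): voice 1 is free -> assigned | voices=[82 65 -]
Op 10: note_on(62): voice 2 is free -> assigned | voices=[82 65 62]
Op 11: note_on(60): all voices busy, STEAL voice 0 (pitch 82, oldest) -> assign | voices=[60 65 62]
Op 12: note_on(85): all voices busy, STEAL voice 1 (pitch 65, oldest) -> assign | voices=[60 85 62]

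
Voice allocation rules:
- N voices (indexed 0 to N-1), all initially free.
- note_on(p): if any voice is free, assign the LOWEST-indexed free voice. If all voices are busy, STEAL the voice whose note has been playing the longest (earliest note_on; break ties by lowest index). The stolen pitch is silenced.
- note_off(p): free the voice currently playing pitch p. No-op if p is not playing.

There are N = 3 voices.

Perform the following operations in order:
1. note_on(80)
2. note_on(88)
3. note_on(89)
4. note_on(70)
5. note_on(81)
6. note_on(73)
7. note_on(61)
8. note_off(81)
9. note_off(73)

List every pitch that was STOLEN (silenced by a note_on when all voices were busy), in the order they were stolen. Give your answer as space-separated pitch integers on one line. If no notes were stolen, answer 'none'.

Answer: 80 88 89 70

Derivation:
Op 1: note_on(80): voice 0 is free -> assigned | voices=[80 - -]
Op 2: note_on(88): voice 1 is free -> assigned | voices=[80 88 -]
Op 3: note_on(89): voice 2 is free -> assigned | voices=[80 88 89]
Op 4: note_on(70): all voices busy, STEAL voice 0 (pitch 80, oldest) -> assign | voices=[70 88 89]
Op 5: note_on(81): all voices busy, STEAL voice 1 (pitch 88, oldest) -> assign | voices=[70 81 89]
Op 6: note_on(73): all voices busy, STEAL voice 2 (pitch 89, oldest) -> assign | voices=[70 81 73]
Op 7: note_on(61): all voices busy, STEAL voice 0 (pitch 70, oldest) -> assign | voices=[61 81 73]
Op 8: note_off(81): free voice 1 | voices=[61 - 73]
Op 9: note_off(73): free voice 2 | voices=[61 - -]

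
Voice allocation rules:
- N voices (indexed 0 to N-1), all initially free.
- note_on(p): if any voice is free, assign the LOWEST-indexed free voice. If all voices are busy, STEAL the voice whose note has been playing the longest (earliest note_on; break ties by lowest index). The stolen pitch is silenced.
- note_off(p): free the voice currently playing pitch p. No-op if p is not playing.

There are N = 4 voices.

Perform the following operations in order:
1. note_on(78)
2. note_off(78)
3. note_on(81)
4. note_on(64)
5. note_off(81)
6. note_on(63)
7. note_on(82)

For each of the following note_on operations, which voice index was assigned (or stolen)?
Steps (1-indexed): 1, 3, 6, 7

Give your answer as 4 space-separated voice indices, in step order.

Op 1: note_on(78): voice 0 is free -> assigned | voices=[78 - - -]
Op 2: note_off(78): free voice 0 | voices=[- - - -]
Op 3: note_on(81): voice 0 is free -> assigned | voices=[81 - - -]
Op 4: note_on(64): voice 1 is free -> assigned | voices=[81 64 - -]
Op 5: note_off(81): free voice 0 | voices=[- 64 - -]
Op 6: note_on(63): voice 0 is free -> assigned | voices=[63 64 - -]
Op 7: note_on(82): voice 2 is free -> assigned | voices=[63 64 82 -]

Answer: 0 0 0 2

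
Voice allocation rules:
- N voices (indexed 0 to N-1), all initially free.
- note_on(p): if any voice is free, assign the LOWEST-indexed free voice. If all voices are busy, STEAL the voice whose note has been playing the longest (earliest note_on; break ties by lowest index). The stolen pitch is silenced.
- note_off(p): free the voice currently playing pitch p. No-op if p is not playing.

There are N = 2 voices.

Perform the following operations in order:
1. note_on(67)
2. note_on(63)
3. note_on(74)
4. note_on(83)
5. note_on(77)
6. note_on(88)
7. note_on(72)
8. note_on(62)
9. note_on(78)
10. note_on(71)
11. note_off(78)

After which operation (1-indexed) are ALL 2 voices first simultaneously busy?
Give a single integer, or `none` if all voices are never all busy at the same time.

Op 1: note_on(67): voice 0 is free -> assigned | voices=[67 -]
Op 2: note_on(63): voice 1 is free -> assigned | voices=[67 63]
Op 3: note_on(74): all voices busy, STEAL voice 0 (pitch 67, oldest) -> assign | voices=[74 63]
Op 4: note_on(83): all voices busy, STEAL voice 1 (pitch 63, oldest) -> assign | voices=[74 83]
Op 5: note_on(77): all voices busy, STEAL voice 0 (pitch 74, oldest) -> assign | voices=[77 83]
Op 6: note_on(88): all voices busy, STEAL voice 1 (pitch 83, oldest) -> assign | voices=[77 88]
Op 7: note_on(72): all voices busy, STEAL voice 0 (pitch 77, oldest) -> assign | voices=[72 88]
Op 8: note_on(62): all voices busy, STEAL voice 1 (pitch 88, oldest) -> assign | voices=[72 62]
Op 9: note_on(78): all voices busy, STEAL voice 0 (pitch 72, oldest) -> assign | voices=[78 62]
Op 10: note_on(71): all voices busy, STEAL voice 1 (pitch 62, oldest) -> assign | voices=[78 71]
Op 11: note_off(78): free voice 0 | voices=[- 71]

Answer: 2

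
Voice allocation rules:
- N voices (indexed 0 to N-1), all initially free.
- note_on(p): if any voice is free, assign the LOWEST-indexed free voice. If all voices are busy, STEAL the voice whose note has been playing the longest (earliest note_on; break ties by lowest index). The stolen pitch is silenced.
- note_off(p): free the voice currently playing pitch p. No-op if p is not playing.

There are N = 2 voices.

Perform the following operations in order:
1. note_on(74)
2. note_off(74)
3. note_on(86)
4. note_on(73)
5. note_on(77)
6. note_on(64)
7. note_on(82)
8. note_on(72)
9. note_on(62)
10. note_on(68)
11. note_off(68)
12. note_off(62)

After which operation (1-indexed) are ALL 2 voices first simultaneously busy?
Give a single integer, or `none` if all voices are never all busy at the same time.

Answer: 4

Derivation:
Op 1: note_on(74): voice 0 is free -> assigned | voices=[74 -]
Op 2: note_off(74): free voice 0 | voices=[- -]
Op 3: note_on(86): voice 0 is free -> assigned | voices=[86 -]
Op 4: note_on(73): voice 1 is free -> assigned | voices=[86 73]
Op 5: note_on(77): all voices busy, STEAL voice 0 (pitch 86, oldest) -> assign | voices=[77 73]
Op 6: note_on(64): all voices busy, STEAL voice 1 (pitch 73, oldest) -> assign | voices=[77 64]
Op 7: note_on(82): all voices busy, STEAL voice 0 (pitch 77, oldest) -> assign | voices=[82 64]
Op 8: note_on(72): all voices busy, STEAL voice 1 (pitch 64, oldest) -> assign | voices=[82 72]
Op 9: note_on(62): all voices busy, STEAL voice 0 (pitch 82, oldest) -> assign | voices=[62 72]
Op 10: note_on(68): all voices busy, STEAL voice 1 (pitch 72, oldest) -> assign | voices=[62 68]
Op 11: note_off(68): free voice 1 | voices=[62 -]
Op 12: note_off(62): free voice 0 | voices=[- -]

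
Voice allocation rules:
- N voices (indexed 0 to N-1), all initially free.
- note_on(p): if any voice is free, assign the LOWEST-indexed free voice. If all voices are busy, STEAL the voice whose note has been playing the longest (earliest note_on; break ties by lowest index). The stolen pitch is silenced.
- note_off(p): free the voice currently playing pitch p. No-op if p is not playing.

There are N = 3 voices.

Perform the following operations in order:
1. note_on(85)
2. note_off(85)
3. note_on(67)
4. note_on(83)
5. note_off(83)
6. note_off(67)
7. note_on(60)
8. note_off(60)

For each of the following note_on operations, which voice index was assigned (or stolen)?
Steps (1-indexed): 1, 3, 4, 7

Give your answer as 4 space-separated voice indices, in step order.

Answer: 0 0 1 0

Derivation:
Op 1: note_on(85): voice 0 is free -> assigned | voices=[85 - -]
Op 2: note_off(85): free voice 0 | voices=[- - -]
Op 3: note_on(67): voice 0 is free -> assigned | voices=[67 - -]
Op 4: note_on(83): voice 1 is free -> assigned | voices=[67 83 -]
Op 5: note_off(83): free voice 1 | voices=[67 - -]
Op 6: note_off(67): free voice 0 | voices=[- - -]
Op 7: note_on(60): voice 0 is free -> assigned | voices=[60 - -]
Op 8: note_off(60): free voice 0 | voices=[- - -]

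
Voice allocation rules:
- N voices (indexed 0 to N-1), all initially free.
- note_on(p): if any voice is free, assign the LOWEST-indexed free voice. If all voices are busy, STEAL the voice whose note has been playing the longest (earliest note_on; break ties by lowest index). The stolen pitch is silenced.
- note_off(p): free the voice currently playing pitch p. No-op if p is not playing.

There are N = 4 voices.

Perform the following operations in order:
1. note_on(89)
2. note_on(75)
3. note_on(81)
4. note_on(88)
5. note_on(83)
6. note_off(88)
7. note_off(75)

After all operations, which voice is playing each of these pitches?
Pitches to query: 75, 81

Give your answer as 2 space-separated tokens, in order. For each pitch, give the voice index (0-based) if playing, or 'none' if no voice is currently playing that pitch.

Op 1: note_on(89): voice 0 is free -> assigned | voices=[89 - - -]
Op 2: note_on(75): voice 1 is free -> assigned | voices=[89 75 - -]
Op 3: note_on(81): voice 2 is free -> assigned | voices=[89 75 81 -]
Op 4: note_on(88): voice 3 is free -> assigned | voices=[89 75 81 88]
Op 5: note_on(83): all voices busy, STEAL voice 0 (pitch 89, oldest) -> assign | voices=[83 75 81 88]
Op 6: note_off(88): free voice 3 | voices=[83 75 81 -]
Op 7: note_off(75): free voice 1 | voices=[83 - 81 -]

Answer: none 2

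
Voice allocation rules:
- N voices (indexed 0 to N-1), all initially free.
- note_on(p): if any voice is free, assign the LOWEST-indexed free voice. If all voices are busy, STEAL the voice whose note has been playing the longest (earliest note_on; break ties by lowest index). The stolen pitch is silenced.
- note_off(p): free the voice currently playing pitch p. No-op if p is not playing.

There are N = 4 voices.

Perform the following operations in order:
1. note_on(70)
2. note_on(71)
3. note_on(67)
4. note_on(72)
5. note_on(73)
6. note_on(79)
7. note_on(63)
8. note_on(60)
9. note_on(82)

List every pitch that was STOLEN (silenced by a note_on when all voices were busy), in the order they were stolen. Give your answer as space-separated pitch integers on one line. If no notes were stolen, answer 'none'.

Op 1: note_on(70): voice 0 is free -> assigned | voices=[70 - - -]
Op 2: note_on(71): voice 1 is free -> assigned | voices=[70 71 - -]
Op 3: note_on(67): voice 2 is free -> assigned | voices=[70 71 67 -]
Op 4: note_on(72): voice 3 is free -> assigned | voices=[70 71 67 72]
Op 5: note_on(73): all voices busy, STEAL voice 0 (pitch 70, oldest) -> assign | voices=[73 71 67 72]
Op 6: note_on(79): all voices busy, STEAL voice 1 (pitch 71, oldest) -> assign | voices=[73 79 67 72]
Op 7: note_on(63): all voices busy, STEAL voice 2 (pitch 67, oldest) -> assign | voices=[73 79 63 72]
Op 8: note_on(60): all voices busy, STEAL voice 3 (pitch 72, oldest) -> assign | voices=[73 79 63 60]
Op 9: note_on(82): all voices busy, STEAL voice 0 (pitch 73, oldest) -> assign | voices=[82 79 63 60]

Answer: 70 71 67 72 73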